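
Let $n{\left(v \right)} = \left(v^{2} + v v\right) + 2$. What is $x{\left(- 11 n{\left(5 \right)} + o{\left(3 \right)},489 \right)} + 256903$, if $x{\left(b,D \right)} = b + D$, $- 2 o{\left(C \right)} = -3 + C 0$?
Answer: $\frac{513643}{2} \approx 2.5682 \cdot 10^{5}$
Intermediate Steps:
$n{\left(v \right)} = 2 + 2 v^{2}$ ($n{\left(v \right)} = \left(v^{2} + v^{2}\right) + 2 = 2 v^{2} + 2 = 2 + 2 v^{2}$)
$o{\left(C \right)} = \frac{3}{2}$ ($o{\left(C \right)} = - \frac{-3 + C 0}{2} = - \frac{-3 + 0}{2} = \left(- \frac{1}{2}\right) \left(-3\right) = \frac{3}{2}$)
$x{\left(b,D \right)} = D + b$
$x{\left(- 11 n{\left(5 \right)} + o{\left(3 \right)},489 \right)} + 256903 = \left(489 + \left(- 11 \left(2 + 2 \cdot 5^{2}\right) + \frac{3}{2}\right)\right) + 256903 = \left(489 + \left(- 11 \left(2 + 2 \cdot 25\right) + \frac{3}{2}\right)\right) + 256903 = \left(489 + \left(- 11 \left(2 + 50\right) + \frac{3}{2}\right)\right) + 256903 = \left(489 + \left(\left(-11\right) 52 + \frac{3}{2}\right)\right) + 256903 = \left(489 + \left(-572 + \frac{3}{2}\right)\right) + 256903 = \left(489 - \frac{1141}{2}\right) + 256903 = - \frac{163}{2} + 256903 = \frac{513643}{2}$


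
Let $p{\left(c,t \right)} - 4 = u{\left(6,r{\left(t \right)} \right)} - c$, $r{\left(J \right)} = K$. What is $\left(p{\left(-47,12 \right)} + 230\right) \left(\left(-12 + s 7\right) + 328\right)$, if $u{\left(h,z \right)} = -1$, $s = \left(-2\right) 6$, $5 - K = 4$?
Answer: $64960$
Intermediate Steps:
$K = 1$ ($K = 5 - 4 = 1$)
$r{\left(J \right)} = 1$
$s = -12$
$p{\left(c,t \right)} = 3 - c$ ($p{\left(c,t \right)} = 4 - \left(1 + c\right) = 3 - c$)
$\left(p{\left(-47,12 \right)} + 230\right) \left(\left(-12 + s 7\right) + 328\right) = \left(\left(3 - -47\right) + 230\right) \left(\left(-12 - 84\right) + 328\right) = \left(\left(3 + 47\right) + 230\right) \left(\left(-12 - 84\right) + 328\right) = \left(50 + 230\right) \left(-96 + 328\right) = 280 \cdot 232 = 64960$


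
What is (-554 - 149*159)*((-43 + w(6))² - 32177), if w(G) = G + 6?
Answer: 756831920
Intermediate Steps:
w(G) = 6 + G
(-554 - 149*159)*((-43 + w(6))² - 32177) = (-554 - 149*159)*((-43 + (6 + 6))² - 32177) = (-554 - 23691)*((-43 + 12)² - 32177) = -24245*((-31)² - 32177) = -24245*(961 - 32177) = -24245*(-31216) = 756831920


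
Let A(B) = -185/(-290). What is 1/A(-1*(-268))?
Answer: 58/37 ≈ 1.5676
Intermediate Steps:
A(B) = 37/58 (A(B) = -185*(-1/290) = 37/58)
1/A(-1*(-268)) = 1/(37/58) = 58/37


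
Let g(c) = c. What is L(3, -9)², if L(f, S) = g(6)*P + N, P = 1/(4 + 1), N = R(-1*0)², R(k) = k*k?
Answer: 36/25 ≈ 1.4400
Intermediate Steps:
R(k) = k²
N = 0 (N = ((-1*0)²)² = (0²)² = 0² = 0)
P = ⅕ (P = 1/5 = ⅕ ≈ 0.20000)
L(f, S) = 6/5 (L(f, S) = 6*(⅕) + 0 = 6/5 + 0 = 6/5)
L(3, -9)² = (6/5)² = 36/25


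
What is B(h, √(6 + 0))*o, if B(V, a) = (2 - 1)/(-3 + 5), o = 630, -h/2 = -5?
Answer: 315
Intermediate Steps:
h = 10 (h = -2*(-5) = 10)
B(V, a) = ½ (B(V, a) = 1/2 = 1*(½) = ½)
B(h, √(6 + 0))*o = (½)*630 = 315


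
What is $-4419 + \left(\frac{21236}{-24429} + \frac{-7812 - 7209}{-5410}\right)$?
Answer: $- \frac{583766911661}{132160890} \approx -4417.1$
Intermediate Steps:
$-4419 + \left(\frac{21236}{-24429} + \frac{-7812 - 7209}{-5410}\right) = -4419 + \left(21236 \left(- \frac{1}{24429}\right) + \left(-7812 - 7209\right) \left(- \frac{1}{5410}\right)\right) = -4419 - - \frac{252061249}{132160890} = -4419 + \left(- \frac{21236}{24429} + \frac{15021}{5410}\right) = -4419 + \frac{252061249}{132160890} = - \frac{583766911661}{132160890}$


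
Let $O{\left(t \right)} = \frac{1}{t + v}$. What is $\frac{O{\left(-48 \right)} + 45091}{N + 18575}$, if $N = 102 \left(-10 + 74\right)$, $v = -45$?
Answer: $\frac{322574}{179583} \approx 1.7962$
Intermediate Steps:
$O{\left(t \right)} = \frac{1}{-45 + t}$ ($O{\left(t \right)} = \frac{1}{t - 45} = \frac{1}{-45 + t}$)
$N = 6528$ ($N = 102 \cdot 64 = 6528$)
$\frac{O{\left(-48 \right)} + 45091}{N + 18575} = \frac{\frac{1}{-45 - 48} + 45091}{6528 + 18575} = \frac{\frac{1}{-93} + 45091}{25103} = \left(- \frac{1}{93} + 45091\right) \frac{1}{25103} = \frac{4193462}{93} \cdot \frac{1}{25103} = \frac{322574}{179583}$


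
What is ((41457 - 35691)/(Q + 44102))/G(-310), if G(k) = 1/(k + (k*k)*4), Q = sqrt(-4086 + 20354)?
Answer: 12208883122485/243121267 - 3875660145*sqrt(83)/243121267 ≈ 50072.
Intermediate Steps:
Q = 14*sqrt(83) (Q = sqrt(16268) = 14*sqrt(83) ≈ 127.55)
G(k) = 1/(k + 4*k**2) (G(k) = 1/(k + k**2*4) = 1/(k + 4*k**2))
((41457 - 35691)/(Q + 44102))/G(-310) = ((41457 - 35691)/(14*sqrt(83) + 44102))/((1/((-310)*(1 + 4*(-310))))) = (5766/(44102 + 14*sqrt(83)))/((-1/(310*(1 - 1240)))) = (5766/(44102 + 14*sqrt(83)))/((-1/310/(-1239))) = (5766/(44102 + 14*sqrt(83)))/((-1/310*(-1/1239))) = (5766/(44102 + 14*sqrt(83)))/(1/384090) = (5766/(44102 + 14*sqrt(83)))*384090 = 2214662940/(44102 + 14*sqrt(83))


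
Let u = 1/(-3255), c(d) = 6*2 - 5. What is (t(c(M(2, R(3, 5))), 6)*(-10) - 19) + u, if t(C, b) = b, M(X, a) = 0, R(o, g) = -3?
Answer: -257146/3255 ≈ -79.000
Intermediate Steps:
c(d) = 7 (c(d) = 12 - 5 = 7)
u = -1/3255 ≈ -0.00030722
(t(c(M(2, R(3, 5))), 6)*(-10) - 19) + u = (6*(-10) - 19) - 1/3255 = (-60 - 19) - 1/3255 = -79 - 1/3255 = -257146/3255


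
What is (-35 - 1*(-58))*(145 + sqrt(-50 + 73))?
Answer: 3335 + 23*sqrt(23) ≈ 3445.3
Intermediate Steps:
(-35 - 1*(-58))*(145 + sqrt(-50 + 73)) = (-35 + 58)*(145 + sqrt(23)) = 23*(145 + sqrt(23)) = 3335 + 23*sqrt(23)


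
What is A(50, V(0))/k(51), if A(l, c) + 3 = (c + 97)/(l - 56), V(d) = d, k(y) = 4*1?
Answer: -115/24 ≈ -4.7917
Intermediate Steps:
k(y) = 4
A(l, c) = -3 + (97 + c)/(-56 + l) (A(l, c) = -3 + (c + 97)/(l - 56) = -3 + (97 + c)/(-56 + l))
A(50, V(0))/k(51) = ((265 + 0 - 3*50)/(-56 + 50))/4 = ((265 + 0 - 150)/(-6))*(¼) = -⅙*115*(¼) = -115/6*¼ = -115/24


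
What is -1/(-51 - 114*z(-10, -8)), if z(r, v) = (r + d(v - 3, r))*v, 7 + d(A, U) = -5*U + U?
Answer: -1/20925 ≈ -4.7790e-5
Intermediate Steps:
d(A, U) = -7 - 4*U (d(A, U) = -7 + (-5*U + U) = -7 - 4*U)
z(r, v) = v*(-7 - 3*r) (z(r, v) = (r + (-7 - 4*r))*v = (-7 - 3*r)*v = v*(-7 - 3*r))
-1/(-51 - 114*z(-10, -8)) = -1/(-51 - (-114)*(-8)*(7 + 3*(-10))) = -1/(-51 - (-114)*(-8)*(7 - 30)) = -1/(-51 - (-114)*(-8)*(-23)) = -1/(-51 - 114*(-184)) = -1/(-51 + 20976) = -1/20925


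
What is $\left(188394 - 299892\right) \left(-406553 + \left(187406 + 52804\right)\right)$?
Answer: $18546911814$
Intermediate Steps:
$\left(188394 - 299892\right) \left(-406553 + \left(187406 + 52804\right)\right) = - 111498 \left(-406553 + 240210\right) = \left(-111498\right) \left(-166343\right) = 18546911814$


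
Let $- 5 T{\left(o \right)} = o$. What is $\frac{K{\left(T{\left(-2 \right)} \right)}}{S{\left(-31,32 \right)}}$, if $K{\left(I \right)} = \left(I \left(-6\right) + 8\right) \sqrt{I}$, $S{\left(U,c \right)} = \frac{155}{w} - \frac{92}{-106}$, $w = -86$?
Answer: $- \frac{127624 \sqrt{10}}{106475} \approx -3.7904$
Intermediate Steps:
$T{\left(o \right)} = - \frac{o}{5}$
$S{\left(U,c \right)} = - \frac{4259}{4558}$ ($S{\left(U,c \right)} = \frac{155}{-86} - \frac{92}{-106} = 155 \left(- \frac{1}{86}\right) - - \frac{46}{53} = - \frac{155}{86} + \frac{46}{53} = - \frac{4259}{4558}$)
$K{\left(I \right)} = \sqrt{I} \left(8 - 6 I\right)$ ($K{\left(I \right)} = \left(- 6 I + 8\right) \sqrt{I} = \left(8 - 6 I\right) \sqrt{I} = \sqrt{I} \left(8 - 6 I\right)$)
$\frac{K{\left(T{\left(-2 \right)} \right)}}{S{\left(-31,32 \right)}} = \frac{\sqrt{\left(- \frac{1}{5}\right) \left(-2\right)} \left(8 - 6 \left(\left(- \frac{1}{5}\right) \left(-2\right)\right)\right)}{- \frac{4259}{4558}} = \sqrt{\frac{2}{5}} \left(8 - \frac{12}{5}\right) \left(- \frac{4558}{4259}\right) = \frac{\sqrt{10}}{5} \left(8 - \frac{12}{5}\right) \left(- \frac{4558}{4259}\right) = \frac{\sqrt{10}}{5} \cdot \frac{28}{5} \left(- \frac{4558}{4259}\right) = \frac{28 \sqrt{10}}{25} \left(- \frac{4558}{4259}\right) = - \frac{127624 \sqrt{10}}{106475}$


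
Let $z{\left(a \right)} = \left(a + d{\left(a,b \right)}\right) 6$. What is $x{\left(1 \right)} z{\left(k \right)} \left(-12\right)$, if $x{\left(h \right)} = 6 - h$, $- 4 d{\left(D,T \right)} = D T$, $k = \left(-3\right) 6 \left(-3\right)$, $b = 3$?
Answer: $-4860$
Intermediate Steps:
$k = 54$ ($k = \left(-18\right) \left(-3\right) = 54$)
$d{\left(D,T \right)} = - \frac{D T}{4}$
$z{\left(a \right)} = \frac{3 a}{2}$ ($z{\left(a \right)} = \left(a - \frac{1}{4} a 3\right) 6 = \left(a - \frac{3 a}{4}\right) 6 = \frac{a}{4} \cdot 6 = \frac{3 a}{2}$)
$x{\left(1 \right)} z{\left(k \right)} \left(-12\right) = \left(6 - 1\right) \frac{3}{2} \cdot 54 \left(-12\right) = \left(6 - 1\right) 81 \left(-12\right) = 5 \cdot 81 \left(-12\right) = 405 \left(-12\right) = -4860$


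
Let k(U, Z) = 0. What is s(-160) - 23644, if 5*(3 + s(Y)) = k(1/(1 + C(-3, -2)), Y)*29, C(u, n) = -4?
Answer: -23647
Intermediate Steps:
s(Y) = -3 (s(Y) = -3 + (0*29)/5 = -3 + (⅕)*0 = -3 + 0 = -3)
s(-160) - 23644 = -3 - 23644 = -23647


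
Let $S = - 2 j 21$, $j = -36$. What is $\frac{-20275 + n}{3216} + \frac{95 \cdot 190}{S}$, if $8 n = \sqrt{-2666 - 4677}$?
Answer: $\frac{1141375}{202608} + \frac{i \sqrt{7343}}{25728} \approx 5.6334 + 0.0033307 i$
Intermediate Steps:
$n = \frac{i \sqrt{7343}}{8}$ ($n = \frac{\sqrt{-2666 - 4677}}{8} = \frac{\sqrt{-7343}}{8} = \frac{i \sqrt{7343}}{8} \approx 10.711 i$)
$S = 1512$ ($S = \left(-2\right) \left(-36\right) 21 = 72 \cdot 21 = 1512$)
$\frac{-20275 + n}{3216} + \frac{95 \cdot 190}{S} = \frac{-20275 + \frac{i \sqrt{7343}}{8}}{3216} + \frac{95 \cdot 190}{1512} = \left(-20275 + \frac{i \sqrt{7343}}{8}\right) \frac{1}{3216} + 18050 \cdot \frac{1}{1512} = \left(- \frac{20275}{3216} + \frac{i \sqrt{7343}}{25728}\right) + \frac{9025}{756} = \frac{1141375}{202608} + \frac{i \sqrt{7343}}{25728}$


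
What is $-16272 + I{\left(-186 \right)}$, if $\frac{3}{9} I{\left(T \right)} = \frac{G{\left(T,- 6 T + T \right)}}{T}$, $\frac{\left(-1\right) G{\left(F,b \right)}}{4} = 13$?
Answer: $- \frac{504406}{31} \approx -16271.0$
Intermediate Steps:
$G{\left(F,b \right)} = -52$ ($G{\left(F,b \right)} = \left(-4\right) 13 = -52$)
$I{\left(T \right)} = - \frac{156}{T}$ ($I{\left(T \right)} = 3 \left(- \frac{52}{T}\right) = - \frac{156}{T}$)
$-16272 + I{\left(-186 \right)} = -16272 - \frac{156}{-186} = -16272 - - \frac{26}{31} = -16272 + \frac{26}{31} = - \frac{504406}{31}$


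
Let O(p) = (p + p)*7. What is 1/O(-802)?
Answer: -1/11228 ≈ -8.9063e-5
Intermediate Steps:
O(p) = 14*p (O(p) = (2*p)*7 = 14*p)
1/O(-802) = 1/(14*(-802)) = 1/(-11228) = -1/11228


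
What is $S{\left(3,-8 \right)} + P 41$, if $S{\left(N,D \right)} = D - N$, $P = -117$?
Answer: $-4808$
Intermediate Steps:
$S{\left(3,-8 \right)} + P 41 = \left(-8 - 3\right) - 4797 = -11 - 4797 = -4808$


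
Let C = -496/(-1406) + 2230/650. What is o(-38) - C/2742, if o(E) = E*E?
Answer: 180926803471/125295690 ≈ 1444.0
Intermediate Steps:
C = 172889/45695 (C = -496*(-1/1406) + 2230*(1/650) = 248/703 + 223/65 = 172889/45695 ≈ 3.7835)
o(E) = E**2
o(-38) - C/2742 = (-38)**2 - 172889/(45695*2742) = 1444 - 172889/(45695*2742) = 1444 - 1*172889/125295690 = 1444 - 172889/125295690 = 180926803471/125295690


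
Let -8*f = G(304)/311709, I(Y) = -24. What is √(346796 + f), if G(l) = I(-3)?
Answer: √3743951843011467/103903 ≈ 588.89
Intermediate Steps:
G(l) = -24
f = 1/103903 (f = -(-3)/311709 = -⅛*(-8/103903) = 1/103903 ≈ 9.6244e-6)
√(346796 + f) = √(346796 + 1/103903) = √(36033144789/103903) = √3743951843011467/103903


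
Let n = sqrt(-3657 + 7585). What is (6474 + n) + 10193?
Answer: 16667 + 2*sqrt(982) ≈ 16730.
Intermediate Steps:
n = 2*sqrt(982) (n = sqrt(3928) = 2*sqrt(982) ≈ 62.674)
(6474 + n) + 10193 = (6474 + 2*sqrt(982)) + 10193 = 16667 + 2*sqrt(982)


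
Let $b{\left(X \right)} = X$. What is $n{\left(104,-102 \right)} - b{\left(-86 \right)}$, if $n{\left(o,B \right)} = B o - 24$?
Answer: $-10546$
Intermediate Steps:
$n{\left(o,B \right)} = -24 + B o$
$n{\left(104,-102 \right)} - b{\left(-86 \right)} = \left(-24 - 10608\right) - -86 = \left(-24 - 10608\right) + 86 = -10632 + 86 = -10546$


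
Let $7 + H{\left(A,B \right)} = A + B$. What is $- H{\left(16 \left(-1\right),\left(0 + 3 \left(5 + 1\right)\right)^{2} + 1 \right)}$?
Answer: $-302$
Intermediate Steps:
$H{\left(A,B \right)} = -7 + A + B$ ($H{\left(A,B \right)} = -7 + \left(A + B\right) = -7 + A + B$)
$- H{\left(16 \left(-1\right),\left(0 + 3 \left(5 + 1\right)\right)^{2} + 1 \right)} = - (-7 + 16 \left(-1\right) + \left(\left(0 + 3 \left(5 + 1\right)\right)^{2} + 1\right)) = - (-7 - 16 + \left(\left(0 + 3 \cdot 6\right)^{2} + 1\right)) = - (-7 - 16 + \left(\left(0 + 18\right)^{2} + 1\right)) = - (-7 - 16 + \left(18^{2} + 1\right)) = - (-7 - 16 + \left(324 + 1\right)) = - (-7 - 16 + 325) = \left(-1\right) 302 = -302$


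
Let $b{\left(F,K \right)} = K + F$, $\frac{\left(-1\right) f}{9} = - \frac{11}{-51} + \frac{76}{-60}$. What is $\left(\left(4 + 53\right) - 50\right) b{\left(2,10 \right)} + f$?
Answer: $\frac{7944}{85} \approx 93.459$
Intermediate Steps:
$f = \frac{804}{85}$ ($f = - 9 \left(- \frac{11}{-51} + \frac{76}{-60}\right) = - 9 \left(\left(-11\right) \left(- \frac{1}{51}\right) + 76 \left(- \frac{1}{60}\right)\right) = - 9 \left(\frac{11}{51} - \frac{19}{15}\right) = \left(-9\right) \left(- \frac{268}{255}\right) = \frac{804}{85} \approx 9.4588$)
$b{\left(F,K \right)} = F + K$
$\left(\left(4 + 53\right) - 50\right) b{\left(2,10 \right)} + f = \left(\left(4 + 53\right) - 50\right) \left(2 + 10\right) + \frac{804}{85} = \left(57 - 50\right) 12 + \frac{804}{85} = 7 \cdot 12 + \frac{804}{85} = 84 + \frac{804}{85} = \frac{7944}{85}$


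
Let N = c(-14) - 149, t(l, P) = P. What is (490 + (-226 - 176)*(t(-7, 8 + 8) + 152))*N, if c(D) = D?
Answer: 10928498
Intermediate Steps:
N = -163 (N = -14 - 149 = -163)
(490 + (-226 - 176)*(t(-7, 8 + 8) + 152))*N = (490 + (-226 - 176)*((8 + 8) + 152))*(-163) = (490 - 402*(16 + 152))*(-163) = (490 - 402*168)*(-163) = (490 - 67536)*(-163) = -67046*(-163) = 10928498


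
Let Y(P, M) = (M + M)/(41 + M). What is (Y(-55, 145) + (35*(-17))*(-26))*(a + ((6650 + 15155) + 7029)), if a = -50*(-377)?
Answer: 68610361820/93 ≈ 7.3775e+8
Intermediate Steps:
a = 18850
Y(P, M) = 2*M/(41 + M) (Y(P, M) = (2*M)/(41 + M) = 2*M/(41 + M))
(Y(-55, 145) + (35*(-17))*(-26))*(a + ((6650 + 15155) + 7029)) = (2*145/(41 + 145) + (35*(-17))*(-26))*(18850 + ((6650 + 15155) + 7029)) = (2*145/186 - 595*(-26))*(18850 + (21805 + 7029)) = (2*145*(1/186) + 15470)*(18850 + 28834) = (145/93 + 15470)*47684 = (1438855/93)*47684 = 68610361820/93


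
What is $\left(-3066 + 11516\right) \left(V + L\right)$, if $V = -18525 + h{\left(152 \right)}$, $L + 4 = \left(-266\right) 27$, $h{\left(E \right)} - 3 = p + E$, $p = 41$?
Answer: $-215601750$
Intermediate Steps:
$h{\left(E \right)} = 44 + E$ ($h{\left(E \right)} = 3 + \left(41 + E\right) = 44 + E$)
$L = -7186$ ($L = -4 - 7182 = -7186$)
$V = -18329$ ($V = -18525 + \left(44 + 152\right) = -18525 + 196 = -18329$)
$\left(-3066 + 11516\right) \left(V + L\right) = \left(-3066 + 11516\right) \left(-18329 - 7186\right) = 8450 \left(-25515\right) = -215601750$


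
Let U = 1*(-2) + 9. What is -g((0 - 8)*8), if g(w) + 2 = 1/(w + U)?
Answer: 115/57 ≈ 2.0175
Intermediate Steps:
U = 7 (U = -2 + 9 = 7)
g(w) = -2 + 1/(7 + w) (g(w) = -2 + 1/(w + 7) = -2 + 1/(7 + w))
-g((0 - 8)*8) = -(-13 - 2*(0 - 8)*8)/(7 + (0 - 8)*8) = -(-13 - (-16)*8)/(7 - 8*8) = -(-13 - 2*(-64))/(7 - 64) = -(-13 + 128)/(-57) = -(-1)*115/57 = -1*(-115/57) = 115/57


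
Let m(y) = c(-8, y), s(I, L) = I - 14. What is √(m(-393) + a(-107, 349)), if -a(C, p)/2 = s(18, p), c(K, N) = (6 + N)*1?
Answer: I*√395 ≈ 19.875*I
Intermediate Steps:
c(K, N) = 6 + N
s(I, L) = -14 + I
a(C, p) = -8 (a(C, p) = -2*(-14 + 18) = -2*4 = -8)
m(y) = 6 + y
√(m(-393) + a(-107, 349)) = √((6 - 393) - 8) = √(-387 - 8) = √(-395) = I*√395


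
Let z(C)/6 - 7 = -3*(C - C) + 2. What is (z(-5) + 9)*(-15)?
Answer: -945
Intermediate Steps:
z(C) = 54 (z(C) = 42 + 6*(-3*(C - C) + 2) = 42 + 6*(-3*0 + 2) = 42 + 6*(0 + 2) = 42 + 6*2 = 42 + 12 = 54)
(z(-5) + 9)*(-15) = (54 + 9)*(-15) = 63*(-15) = -945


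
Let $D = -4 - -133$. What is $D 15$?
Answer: $1935$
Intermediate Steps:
$D = 129$ ($D = -4 + 133 = 129$)
$D 15 = 129 \cdot 15 = 1935$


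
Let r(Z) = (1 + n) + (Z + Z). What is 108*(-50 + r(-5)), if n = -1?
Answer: -6480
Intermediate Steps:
r(Z) = 2*Z (r(Z) = (1 - 1) + (Z + Z) = 0 + 2*Z = 2*Z)
108*(-50 + r(-5)) = 108*(-50 + 2*(-5)) = 108*(-50 - 10) = 108*(-60) = -6480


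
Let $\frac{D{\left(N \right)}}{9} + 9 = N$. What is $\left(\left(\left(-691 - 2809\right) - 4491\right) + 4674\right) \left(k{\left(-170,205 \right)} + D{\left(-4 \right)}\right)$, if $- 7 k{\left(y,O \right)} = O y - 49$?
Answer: $- \frac{113043360}{7} \approx -1.6149 \cdot 10^{7}$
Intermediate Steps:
$D{\left(N \right)} = -81 + 9 N$
$k{\left(y,O \right)} = 7 - \frac{O y}{7}$ ($k{\left(y,O \right)} = - \frac{O y - 49}{7} = - \frac{-49 + O y}{7} = 7 - \frac{O y}{7}$)
$\left(\left(\left(-691 - 2809\right) - 4491\right) + 4674\right) \left(k{\left(-170,205 \right)} + D{\left(-4 \right)}\right) = \left(\left(\left(-691 - 2809\right) - 4491\right) + 4674\right) \left(\left(7 - \frac{205}{7} \left(-170\right)\right) + \left(-81 + 9 \left(-4\right)\right)\right) = \left(\left(-3500 - 4491\right) + 4674\right) \left(\left(7 + \frac{34850}{7}\right) - 117\right) = \left(-7991 + 4674\right) \left(\frac{34899}{7} - 117\right) = \left(-3317\right) \frac{34080}{7} = - \frac{113043360}{7}$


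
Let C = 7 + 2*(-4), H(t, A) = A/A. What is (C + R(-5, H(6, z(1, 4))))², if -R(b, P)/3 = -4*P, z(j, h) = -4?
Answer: 121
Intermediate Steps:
H(t, A) = 1
R(b, P) = 12*P (R(b, P) = -(-12)*P = 12*P)
C = -1 (C = 7 - 8 = -1)
(C + R(-5, H(6, z(1, 4))))² = (-1 + 12*1)² = (-1 + 12)² = 11² = 121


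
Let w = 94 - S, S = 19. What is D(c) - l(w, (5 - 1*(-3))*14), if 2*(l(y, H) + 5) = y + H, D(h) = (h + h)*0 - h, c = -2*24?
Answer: -81/2 ≈ -40.500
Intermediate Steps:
w = 75 (w = 94 - 1*19 = 94 - 19 = 75)
c = -48
D(h) = -h (D(h) = (2*h)*0 - h = 0 - h = -h)
l(y, H) = -5 + H/2 + y/2 (l(y, H) = -5 + (y + H)/2 = -5 + (H + y)/2 = -5 + (H/2 + y/2) = -5 + H/2 + y/2)
D(c) - l(w, (5 - 1*(-3))*14) = -1*(-48) - (-5 + ((5 - 1*(-3))*14)/2 + (½)*75) = 48 - (-5 + ((5 + 3)*14)/2 + 75/2) = 48 - (-5 + (8*14)/2 + 75/2) = 48 - (-5 + (½)*112 + 75/2) = 48 - (-5 + 56 + 75/2) = 48 - 1*177/2 = 48 - 177/2 = -81/2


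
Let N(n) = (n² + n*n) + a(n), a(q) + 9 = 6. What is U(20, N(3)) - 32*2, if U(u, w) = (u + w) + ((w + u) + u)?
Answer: 26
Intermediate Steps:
a(q) = -3 (a(q) = -9 + 6 = -3)
N(n) = -3 + 2*n² (N(n) = (n² + n*n) - 3 = (n² + n²) - 3 = 2*n² - 3 = -3 + 2*n²)
U(u, w) = 2*w + 3*u (U(u, w) = (u + w) + ((u + w) + u) = (u + w) + (w + 2*u) = 2*w + 3*u)
U(20, N(3)) - 32*2 = (2*(-3 + 2*3²) + 3*20) - 32*2 = (2*(-3 + 2*9) + 60) - 1*64 = (2*(-3 + 18) + 60) - 64 = (2*15 + 60) - 64 = (30 + 60) - 64 = 90 - 64 = 26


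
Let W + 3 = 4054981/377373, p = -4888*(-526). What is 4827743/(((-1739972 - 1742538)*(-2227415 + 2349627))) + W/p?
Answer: -107505586437808931/12904584061443719153340 ≈ -8.3308e-6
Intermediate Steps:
p = 2571088
W = 2922862/377373 (W = -3 + 4054981/377373 = 2922862/377373 ≈ 7.7453)
4827743/(((-1739972 - 1742538)*(-2227415 + 2349627))) + W/p = 4827743/(((-1739972 - 1742538)*(-2227415 + 2349627))) + (2922862/377373)/2571088 = 4827743/((-3482510*122212)) + (2922862/377373)*(1/2571088) = 4827743/(-425604512120) + 1461431/485129595912 = 4827743*(-1/425604512120) + 1461431/485129595912 = -4827743/425604512120 + 1461431/485129595912 = -107505586437808931/12904584061443719153340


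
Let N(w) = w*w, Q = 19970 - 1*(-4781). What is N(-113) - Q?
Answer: -11982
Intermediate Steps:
Q = 24751 (Q = 19970 + 4781 = 24751)
N(w) = w**2
N(-113) - Q = (-113)**2 - 1*24751 = 12769 - 24751 = -11982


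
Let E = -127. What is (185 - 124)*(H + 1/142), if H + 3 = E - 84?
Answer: -1853607/142 ≈ -13054.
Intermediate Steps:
H = -214 (H = -3 + (-127 - 84) = -3 - 211 = -214)
(185 - 124)*(H + 1/142) = (185 - 124)*(-214 + 1/142) = 61*(-214 + 1/142) = 61*(-30387/142) = -1853607/142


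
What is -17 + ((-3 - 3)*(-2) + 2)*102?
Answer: 1411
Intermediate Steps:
-17 + ((-3 - 3)*(-2) + 2)*102 = -17 + (-6*(-2) + 2)*102 = -17 + (12 + 2)*102 = -17 + 14*102 = -17 + 1428 = 1411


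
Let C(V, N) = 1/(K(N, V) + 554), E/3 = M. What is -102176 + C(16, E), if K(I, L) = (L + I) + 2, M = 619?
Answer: -248185503/2429 ≈ -1.0218e+5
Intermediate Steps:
K(I, L) = 2 + I + L (K(I, L) = (I + L) + 2 = 2 + I + L)
E = 1857 (E = 3*619 = 1857)
C(V, N) = 1/(556 + N + V) (C(V, N) = 1/((2 + N + V) + 554) = 1/(556 + N + V))
-102176 + C(16, E) = -102176 + 1/(556 + 1857 + 16) = -102176 + 1/2429 = -248185503/2429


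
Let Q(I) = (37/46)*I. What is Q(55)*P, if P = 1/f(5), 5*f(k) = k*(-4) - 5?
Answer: -407/46 ≈ -8.8478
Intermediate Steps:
f(k) = -1 - 4*k/5 (f(k) = (k*(-4) - 5)/5 = (-4*k - 5)/5 = (-5 - 4*k)/5 = -1 - 4*k/5)
Q(I) = 37*I/46 (Q(I) = (37*(1/46))*I = 37*I/46)
P = -1/5 (P = 1/(-1 - 4/5*5) = 1/(-1 - 4) = 1/(-5) = -1/5 ≈ -0.20000)
Q(55)*P = ((37/46)*55)*(-1/5) = (2035/46)*(-1/5) = -407/46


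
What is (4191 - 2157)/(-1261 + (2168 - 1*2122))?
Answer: -226/135 ≈ -1.6741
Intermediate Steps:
(4191 - 2157)/(-1261 + (2168 - 1*2122)) = 2034/(-1261 + (2168 - 2122)) = 2034/(-1261 + 46) = 2034/(-1215) = 2034*(-1/1215) = -226/135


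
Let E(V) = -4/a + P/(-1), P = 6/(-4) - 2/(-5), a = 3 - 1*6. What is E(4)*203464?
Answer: 7426436/15 ≈ 4.9510e+5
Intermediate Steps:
a = -3 (a = 3 - 6 = -3)
P = -11/10 (P = 6*(-1/4) - 2*(-1/5) = -3/2 + 2/5 = -11/10 ≈ -1.1000)
E(V) = 73/30 (E(V) = -4/(-3) - 11/10/(-1) = -4*(-1/3) - 11/10*(-1) = 4/3 + 11/10 = 73/30)
E(4)*203464 = (73/30)*203464 = 7426436/15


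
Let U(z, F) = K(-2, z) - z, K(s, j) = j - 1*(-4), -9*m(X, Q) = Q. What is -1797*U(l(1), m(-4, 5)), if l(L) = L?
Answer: -7188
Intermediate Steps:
m(X, Q) = -Q/9
K(s, j) = 4 + j (K(s, j) = j + 4 = 4 + j)
U(z, F) = 4 (U(z, F) = (4 + z) - z = 4)
-1797*U(l(1), m(-4, 5)) = -1797*4 = -7188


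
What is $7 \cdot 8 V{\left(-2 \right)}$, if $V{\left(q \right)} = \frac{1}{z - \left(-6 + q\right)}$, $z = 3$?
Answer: $\frac{56}{11} \approx 5.0909$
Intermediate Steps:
$V{\left(q \right)} = \frac{1}{9 - q}$ ($V{\left(q \right)} = \frac{1}{3 - \left(-6 + q\right)} = \frac{1}{9 - q}$)
$7 \cdot 8 V{\left(-2 \right)} = \frac{7 \cdot 8}{9 - -2} = \frac{56}{9 + 2} = \frac{56}{11}$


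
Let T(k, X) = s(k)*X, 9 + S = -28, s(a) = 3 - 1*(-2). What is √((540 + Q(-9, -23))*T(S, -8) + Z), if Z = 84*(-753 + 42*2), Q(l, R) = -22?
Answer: 2*I*√19229 ≈ 277.34*I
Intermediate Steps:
s(a) = 5 (s(a) = 3 + 2 = 5)
S = -37 (S = -9 - 28 = -37)
T(k, X) = 5*X
Z = -56196 (Z = 84*(-753 + 84) = 84*(-669) = -56196)
√((540 + Q(-9, -23))*T(S, -8) + Z) = √((540 - 22)*(5*(-8)) - 56196) = √(518*(-40) - 56196) = √(-20720 - 56196) = √(-76916) = 2*I*√19229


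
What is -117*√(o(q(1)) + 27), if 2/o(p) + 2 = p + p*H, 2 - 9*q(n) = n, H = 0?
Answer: -2457*√17/17 ≈ -595.91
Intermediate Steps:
q(n) = 2/9 - n/9
o(p) = 2/(-2 + p) (o(p) = 2/(-2 + (p + p*0)) = 2/(-2 + (p + 0)) = 2/(-2 + p))
-117*√(o(q(1)) + 27) = -117*√(2/(-2 + (2/9 - ⅑*1)) + 27) = -117*√(2/(-2 + (2/9 - ⅑)) + 27) = -117*√(2/(-2 + ⅑) + 27) = -117*√(2/(-17/9) + 27) = -117*√(2*(-9/17) + 27) = -117*√(-18/17 + 27) = -2457*√17/17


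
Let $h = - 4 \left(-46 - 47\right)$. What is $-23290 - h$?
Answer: $-23662$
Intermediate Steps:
$h = 372$ ($h = \left(-4\right) \left(-93\right) = 372$)
$-23290 - h = -23290 - 372 = -23662$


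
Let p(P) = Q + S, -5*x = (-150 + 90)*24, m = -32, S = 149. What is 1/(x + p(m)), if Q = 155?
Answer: 1/592 ≈ 0.0016892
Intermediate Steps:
x = 288 (x = -(-150 + 90)*24/5 = -(-12)*24 = -⅕*(-1440) = 288)
p(P) = 304 (p(P) = 155 + 149 = 304)
1/(x + p(m)) = 1/(288 + 304) = 1/592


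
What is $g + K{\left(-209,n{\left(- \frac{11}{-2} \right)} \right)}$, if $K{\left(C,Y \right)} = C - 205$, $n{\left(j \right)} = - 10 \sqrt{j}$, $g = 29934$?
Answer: $29520$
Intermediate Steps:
$K{\left(C,Y \right)} = -205 + C$
$g + K{\left(-209,n{\left(- \frac{11}{-2} \right)} \right)} = 29934 - 414 = 29520$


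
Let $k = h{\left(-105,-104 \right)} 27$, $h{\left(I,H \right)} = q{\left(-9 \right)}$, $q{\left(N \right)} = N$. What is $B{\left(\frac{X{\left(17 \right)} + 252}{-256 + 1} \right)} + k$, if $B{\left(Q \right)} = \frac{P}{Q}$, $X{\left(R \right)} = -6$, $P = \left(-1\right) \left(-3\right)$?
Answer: $- \frac{20181}{82} \approx -246.11$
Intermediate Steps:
$h{\left(I,H \right)} = -9$
$P = 3$
$k = -243$ ($k = \left(-9\right) 27 = -243$)
$B{\left(Q \right)} = \frac{3}{Q}$
$B{\left(\frac{X{\left(17 \right)} + 252}{-256 + 1} \right)} + k = \frac{3}{\left(-6 + 252\right) \frac{1}{-256 + 1}} - 243 = \frac{3}{246 \frac{1}{-255}} - 243 = \frac{3}{246 \left(- \frac{1}{255}\right)} - 243 = \frac{3}{- \frac{82}{85}} - 243 = 3 \left(- \frac{85}{82}\right) - 243 = - \frac{255}{82} - 243 = - \frac{20181}{82}$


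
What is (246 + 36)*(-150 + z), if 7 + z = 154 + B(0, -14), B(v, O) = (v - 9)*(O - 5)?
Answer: 47376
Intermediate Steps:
B(v, O) = (-9 + v)*(-5 + O)
z = 318 (z = -7 + (154 + (45 - 9*(-14) - 5*0 - 14*0)) = -7 + (154 + (45 + 126 + 0 + 0)) = -7 + (154 + 171) = -7 + 325 = 318)
(246 + 36)*(-150 + z) = (246 + 36)*(-150 + 318) = 282*168 = 47376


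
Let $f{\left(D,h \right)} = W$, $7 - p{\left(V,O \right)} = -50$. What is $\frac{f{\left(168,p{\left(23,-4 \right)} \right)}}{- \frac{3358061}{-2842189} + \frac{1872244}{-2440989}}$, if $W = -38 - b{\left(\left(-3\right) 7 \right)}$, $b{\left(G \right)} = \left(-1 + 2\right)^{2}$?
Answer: $- \frac{38653190187417}{410816951459} \approx -94.089$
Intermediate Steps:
$p{\left(V,O \right)} = 57$ ($p{\left(V,O \right)} = 7 - -50 = 7 + 50 = 57$)
$b{\left(G \right)} = 1$ ($b{\left(G \right)} = 1^{2} = 1$)
$W = -39$ ($W = -38 - 1 = -39$)
$f{\left(D,h \right)} = -39$
$\frac{f{\left(168,p{\left(23,-4 \right)} \right)}}{- \frac{3358061}{-2842189} + \frac{1872244}{-2440989}} = - \frac{39}{- \frac{3358061}{-2842189} + \frac{1872244}{-2440989}} = - \frac{39}{\left(-3358061\right) \left(- \frac{1}{2842189}\right) + 1872244 \left(- \frac{1}{2440989}\right)} = - \frac{39}{\frac{479723}{406027} - \frac{1872244}{2440989}} = - \frac{39}{\frac{410816951459}{991107440703}} = \left(-39\right) \frac{991107440703}{410816951459} = - \frac{38653190187417}{410816951459}$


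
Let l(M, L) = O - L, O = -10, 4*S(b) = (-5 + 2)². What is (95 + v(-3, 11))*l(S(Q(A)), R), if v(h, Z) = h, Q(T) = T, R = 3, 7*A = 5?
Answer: -1196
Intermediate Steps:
A = 5/7 (A = (⅐)*5 = 5/7 ≈ 0.71429)
S(b) = 9/4 (S(b) = (-5 + 2)²/4 = (¼)*(-3)² = (¼)*9 = 9/4)
l(M, L) = -10 - L
(95 + v(-3, 11))*l(S(Q(A)), R) = (95 - 3)*(-10 - 1*3) = 92*(-10 - 3) = 92*(-13) = -1196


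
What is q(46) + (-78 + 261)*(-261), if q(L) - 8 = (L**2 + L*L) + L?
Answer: -43477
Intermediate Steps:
q(L) = 8 + L + 2*L**2 (q(L) = 8 + ((L**2 + L*L) + L) = 8 + ((L**2 + L**2) + L) = 8 + (2*L**2 + L) = 8 + (L + 2*L**2) = 8 + L + 2*L**2)
q(46) + (-78 + 261)*(-261) = (8 + 46 + 2*46**2) + (-78 + 261)*(-261) = (8 + 46 + 2*2116) + 183*(-261) = (8 + 46 + 4232) - 47763 = 4286 - 47763 = -43477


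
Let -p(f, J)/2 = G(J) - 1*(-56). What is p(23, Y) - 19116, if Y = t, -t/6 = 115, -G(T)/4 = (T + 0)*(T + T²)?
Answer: -2624282428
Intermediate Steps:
G(T) = -4*T*(T + T²) (G(T) = -4*(T + 0)*(T + T²) = -4*T*(T + T²))
t = -690 (t = -6*115 = -690)
Y = -690
p(f, J) = -112 - 8*J²*(-1 - J) (p(f, J) = -2*(4*J²*(-1 - J) - 1*(-56)) = -2*(4*J²*(-1 - J) + 56) = -2*(56 + 4*J²*(-1 - J)) = -112 - 8*J²*(-1 - J))
p(23, Y) - 19116 = (-112 + 8*(-690)²*(1 - 690)) - 19116 = (-112 + 8*476100*(-689)) - 19116 = (-112 - 2624263200) - 19116 = -2624263312 - 19116 = -2624282428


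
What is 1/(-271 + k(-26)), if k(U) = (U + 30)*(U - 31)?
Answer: -1/499 ≈ -0.0020040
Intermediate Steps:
k(U) = (-31 + U)*(30 + U) (k(U) = (30 + U)*(-31 + U) = (-31 + U)*(30 + U))
1/(-271 + k(-26)) = 1/(-271 + (-930 + (-26)**2 - 1*(-26))) = 1/(-271 + (-930 + 676 + 26)) = 1/(-271 - 228) = 1/(-499) = -1/499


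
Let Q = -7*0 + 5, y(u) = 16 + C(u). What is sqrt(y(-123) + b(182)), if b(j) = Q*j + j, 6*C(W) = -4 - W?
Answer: sqrt(40602)/6 ≈ 33.583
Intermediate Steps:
C(W) = -2/3 - W/6 (C(W) = (-4 - W)/6 = -2/3 - W/6)
y(u) = 46/3 - u/6 (y(u) = 16 + (-2/3 - u/6) = 46/3 - u/6)
Q = 5 (Q = 0 + 5 = 5)
b(j) = 6*j (b(j) = 5*j + j = 6*j)
sqrt(y(-123) + b(182)) = sqrt((46/3 - 1/6*(-123)) + 6*182) = sqrt((46/3 + 41/2) + 1092) = sqrt(215/6 + 1092) = sqrt(6767/6) = sqrt(40602)/6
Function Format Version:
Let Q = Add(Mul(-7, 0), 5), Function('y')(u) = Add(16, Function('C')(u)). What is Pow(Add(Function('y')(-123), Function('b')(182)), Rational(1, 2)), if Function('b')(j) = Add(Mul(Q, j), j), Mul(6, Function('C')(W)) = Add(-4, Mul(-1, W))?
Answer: Mul(Rational(1, 6), Pow(40602, Rational(1, 2))) ≈ 33.583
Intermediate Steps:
Function('C')(W) = Add(Rational(-2, 3), Mul(Rational(-1, 6), W)) (Function('C')(W) = Mul(Rational(1, 6), Add(-4, Mul(-1, W))) = Add(Rational(-2, 3), Mul(Rational(-1, 6), W)))
Function('y')(u) = Add(Rational(46, 3), Mul(Rational(-1, 6), u)) (Function('y')(u) = Add(16, Add(Rational(-2, 3), Mul(Rational(-1, 6), u))) = Add(Rational(46, 3), Mul(Rational(-1, 6), u)))
Q = 5 (Q = Add(0, 5) = 5)
Function('b')(j) = Mul(6, j) (Function('b')(j) = Add(Mul(5, j), j) = Mul(6, j))
Pow(Add(Function('y')(-123), Function('b')(182)), Rational(1, 2)) = Pow(Add(Add(Rational(46, 3), Mul(Rational(-1, 6), -123)), Mul(6, 182)), Rational(1, 2)) = Pow(Add(Add(Rational(46, 3), Rational(41, 2)), 1092), Rational(1, 2)) = Pow(Add(Rational(215, 6), 1092), Rational(1, 2)) = Pow(Rational(6767, 6), Rational(1, 2)) = Mul(Rational(1, 6), Pow(40602, Rational(1, 2)))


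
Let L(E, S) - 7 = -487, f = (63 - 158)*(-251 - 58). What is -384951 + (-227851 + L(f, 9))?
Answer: -613282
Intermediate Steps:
f = 29355 (f = -95*(-309) = 29355)
L(E, S) = -480 (L(E, S) = 7 - 487 = -480)
-384951 + (-227851 + L(f, 9)) = -384951 + (-227851 - 480) = -384951 - 228331 = -613282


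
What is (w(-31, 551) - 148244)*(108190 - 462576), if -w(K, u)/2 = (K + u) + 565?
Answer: 53304615804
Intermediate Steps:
w(K, u) = -1130 - 2*K - 2*u (w(K, u) = -2*((K + u) + 565) = -2*(565 + K + u) = -1130 - 2*K - 2*u)
(w(-31, 551) - 148244)*(108190 - 462576) = ((-1130 - 2*(-31) - 2*551) - 148244)*(108190 - 462576) = ((-1130 + 62 - 1102) - 148244)*(-354386) = (-2170 - 148244)*(-354386) = -150414*(-354386) = 53304615804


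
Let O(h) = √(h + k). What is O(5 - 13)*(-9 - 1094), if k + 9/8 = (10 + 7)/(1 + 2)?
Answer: -1103*I*√498/12 ≈ -2051.2*I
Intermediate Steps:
k = 109/24 (k = -9/8 + (10 + 7)/(1 + 2) = -9/8 + 17/3 = 109/24 ≈ 4.5417)
O(h) = √(109/24 + h) (O(h) = √(h + 109/24) = √(109/24 + h))
O(5 - 13)*(-9 - 1094) = (√(654 + 144*(5 - 13))/12)*(-9 - 1094) = (√(654 + 144*(-8))/12)*(-1103) = (√(654 - 1152)/12)*(-1103) = (√(-498)/12)*(-1103) = ((I*√498)/12)*(-1103) = (I*√498/12)*(-1103) = -1103*I*√498/12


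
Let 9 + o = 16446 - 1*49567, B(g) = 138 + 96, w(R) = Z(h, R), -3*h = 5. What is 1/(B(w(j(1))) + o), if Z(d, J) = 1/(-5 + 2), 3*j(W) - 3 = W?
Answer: -1/32896 ≈ -3.0399e-5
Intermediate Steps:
h = -5/3 (h = -⅓*5 = -5/3 ≈ -1.6667)
j(W) = 1 + W/3
Z(d, J) = -⅓ (Z(d, J) = 1/(-3) = -⅓)
w(R) = -⅓
B(g) = 234
o = -33130 (o = -9 + (16446 - 1*49567) = -9 + (16446 - 49567) = -9 - 33121 = -33130)
1/(B(w(j(1))) + o) = 1/(234 - 33130) = 1/(-32896) = -1/32896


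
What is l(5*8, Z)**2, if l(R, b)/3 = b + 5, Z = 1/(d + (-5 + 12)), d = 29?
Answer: 32761/144 ≈ 227.51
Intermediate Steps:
Z = 1/36 (Z = 1/(29 + (-5 + 12)) = 1/(29 + 7) = 1/36 ≈ 0.027778)
l(R, b) = 15 + 3*b (l(R, b) = 3*(b + 5) = 3*(5 + b) = 15 + 3*b)
l(5*8, Z)**2 = (15 + 3*(1/36))**2 = (15 + 1/12)**2 = (181/12)**2 = 32761/144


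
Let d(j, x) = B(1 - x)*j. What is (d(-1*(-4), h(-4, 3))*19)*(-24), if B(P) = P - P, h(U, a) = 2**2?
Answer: 0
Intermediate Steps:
h(U, a) = 4
B(P) = 0
d(j, x) = 0 (d(j, x) = 0*j = 0)
(d(-1*(-4), h(-4, 3))*19)*(-24) = (0*19)*(-24) = 0*(-24) = 0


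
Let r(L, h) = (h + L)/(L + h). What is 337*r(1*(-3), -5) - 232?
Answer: 105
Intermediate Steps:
r(L, h) = 1 (r(L, h) = (L + h)/(L + h) = 1)
337*r(1*(-3), -5) - 232 = 337*1 - 232 = 337 - 232 = 105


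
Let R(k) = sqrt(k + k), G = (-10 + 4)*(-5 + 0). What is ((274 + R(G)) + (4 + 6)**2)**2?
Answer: 139936 + 1496*sqrt(15) ≈ 1.4573e+5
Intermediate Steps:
G = 30 (G = -6*(-5) = 30)
R(k) = sqrt(2)*sqrt(k) (R(k) = sqrt(2*k) = sqrt(2)*sqrt(k))
((274 + R(G)) + (4 + 6)**2)**2 = ((274 + sqrt(2)*sqrt(30)) + (4 + 6)**2)**2 = ((274 + 2*sqrt(15)) + 10**2)**2 = ((274 + 2*sqrt(15)) + 100)**2 = (374 + 2*sqrt(15))**2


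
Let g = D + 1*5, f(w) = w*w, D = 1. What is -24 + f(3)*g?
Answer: 30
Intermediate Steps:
f(w) = w²
g = 6 (g = 1 + 1*5 = 1 + 5 = 6)
-24 + f(3)*g = -24 + 3²*6 = -24 + 9*6 = -24 + 54 = 30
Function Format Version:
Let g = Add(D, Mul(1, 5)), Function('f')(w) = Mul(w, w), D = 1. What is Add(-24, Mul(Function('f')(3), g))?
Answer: 30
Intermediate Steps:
Function('f')(w) = Pow(w, 2)
g = 6 (g = Add(1, Mul(1, 5)) = Add(1, 5) = 6)
Add(-24, Mul(Function('f')(3), g)) = Add(-24, Mul(Pow(3, 2), 6)) = Add(-24, Mul(9, 6)) = Add(-24, 54) = 30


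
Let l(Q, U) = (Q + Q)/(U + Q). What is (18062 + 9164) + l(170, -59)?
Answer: 3022426/111 ≈ 27229.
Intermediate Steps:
l(Q, U) = 2*Q/(Q + U) (l(Q, U) = (2*Q)/(Q + U) = 2*Q/(Q + U))
(18062 + 9164) + l(170, -59) = (18062 + 9164) + 2*170/(170 - 59) = 27226 + 2*170/111 = 27226 + 2*170*(1/111) = 27226 + 340/111 = 3022426/111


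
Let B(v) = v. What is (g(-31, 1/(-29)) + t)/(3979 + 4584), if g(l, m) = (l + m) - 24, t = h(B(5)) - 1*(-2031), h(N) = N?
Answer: 57448/248327 ≈ 0.23134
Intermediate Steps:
t = 2036 (t = 5 - 1*(-2031) = 5 + 2031 = 2036)
g(l, m) = -24 + l + m
(g(-31, 1/(-29)) + t)/(3979 + 4584) = ((-24 - 31 + 1/(-29)) + 2036)/(3979 + 4584) = ((-24 - 31 - 1/29) + 2036)/8563 = (-1596/29 + 2036)*(1/8563) = (57448/29)*(1/8563) = 57448/248327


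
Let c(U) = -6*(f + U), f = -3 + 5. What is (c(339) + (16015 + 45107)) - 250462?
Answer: -191386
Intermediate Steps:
f = 2
c(U) = -12 - 6*U (c(U) = -6*(2 + U) = -12 - 6*U)
(c(339) + (16015 + 45107)) - 250462 = ((-12 - 6*339) + (16015 + 45107)) - 250462 = ((-12 - 2034) + 61122) - 250462 = (-2046 + 61122) - 250462 = 59076 - 250462 = -191386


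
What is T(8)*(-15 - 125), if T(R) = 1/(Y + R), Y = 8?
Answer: -35/4 ≈ -8.7500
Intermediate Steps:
T(R) = 1/(8 + R)
T(8)*(-15 - 125) = (-15 - 125)/(8 + 8) = -140/16 = (1/16)*(-140) = -35/4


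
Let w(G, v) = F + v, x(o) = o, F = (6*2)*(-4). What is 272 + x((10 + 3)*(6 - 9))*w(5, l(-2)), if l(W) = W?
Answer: 2222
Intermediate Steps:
F = -48 (F = 12*(-4) = -48)
w(G, v) = -48 + v
272 + x((10 + 3)*(6 - 9))*w(5, l(-2)) = 272 + ((10 + 3)*(6 - 9))*(-48 - 2) = 272 + (13*(-3))*(-50) = 272 - 39*(-50) = 272 + 1950 = 2222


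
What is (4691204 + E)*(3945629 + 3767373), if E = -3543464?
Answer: 8852520915480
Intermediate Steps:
(4691204 + E)*(3945629 + 3767373) = (4691204 - 3543464)*(3945629 + 3767373) = 1147740*7713002 = 8852520915480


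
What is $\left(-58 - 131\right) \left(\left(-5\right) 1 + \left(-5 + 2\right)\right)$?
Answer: $1512$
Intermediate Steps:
$\left(-58 - 131\right) \left(\left(-5\right) 1 + \left(-5 + 2\right)\right) = - 189 \left(-5 - 3\right) = \left(-189\right) \left(-8\right) = 1512$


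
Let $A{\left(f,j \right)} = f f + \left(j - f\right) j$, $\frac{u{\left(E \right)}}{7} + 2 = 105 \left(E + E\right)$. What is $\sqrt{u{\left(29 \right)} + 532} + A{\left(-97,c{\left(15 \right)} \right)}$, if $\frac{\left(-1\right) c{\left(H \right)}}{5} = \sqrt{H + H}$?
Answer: $10159 - 485 \sqrt{30} + 2 \sqrt{10787} \approx 7710.3$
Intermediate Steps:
$c{\left(H \right)} = - 5 \sqrt{2} \sqrt{H}$ ($c{\left(H \right)} = - 5 \sqrt{H + H} = - 5 \sqrt{2 H} = - 5 \sqrt{2} \sqrt{H}$)
$u{\left(E \right)} = -14 + 1470 E$ ($u{\left(E \right)} = -14 + 7 \cdot 105 \left(E + E\right) = -14 + 7 \cdot 105 \cdot 2 E = -14 + 7 \cdot 210 E = -14 + 1470 E$)
$A{\left(f,j \right)} = f^{2} + j \left(j - f\right)$
$\sqrt{u{\left(29 \right)} + 532} + A{\left(-97,c{\left(15 \right)} \right)} = \sqrt{\left(-14 + 1470 \cdot 29\right) + 532} + \left(\left(-97\right)^{2} + \left(- 5 \sqrt{2} \sqrt{15}\right)^{2} - - 97 \left(- 5 \sqrt{2} \sqrt{15}\right)\right) = \sqrt{\left(-14 + 42630\right) + 532} + \left(9409 + \left(- 5 \sqrt{30}\right)^{2} - - 97 \left(- 5 \sqrt{30}\right)\right) = \sqrt{42616 + 532} + \left(9409 + 750 - 485 \sqrt{30}\right) = \sqrt{43148} + \left(10159 - 485 \sqrt{30}\right) = 2 \sqrt{10787} + \left(10159 - 485 \sqrt{30}\right) = 10159 - 485 \sqrt{30} + 2 \sqrt{10787}$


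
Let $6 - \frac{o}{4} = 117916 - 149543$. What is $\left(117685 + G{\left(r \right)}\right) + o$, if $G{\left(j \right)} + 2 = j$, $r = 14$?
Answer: $244229$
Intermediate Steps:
$o = 126532$ ($o = 24 - 4 \left(117916 - 149543\right) = 24 - -126508 = 24 + 126508 = 126532$)
$G{\left(j \right)} = -2 + j$
$\left(117685 + G{\left(r \right)}\right) + o = \left(117685 + \left(-2 + 14\right)\right) + 126532 = \left(117685 + 12\right) + 126532 = 117697 + 126532 = 244229$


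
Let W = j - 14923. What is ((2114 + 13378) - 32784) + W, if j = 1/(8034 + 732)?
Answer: -282396689/8766 ≈ -32215.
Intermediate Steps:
j = 1/8766 ≈ 0.00011408
W = -130815017/8766 (W = 1/8766 - 14923 = -130815017/8766 ≈ -14923.)
((2114 + 13378) - 32784) + W = ((2114 + 13378) - 32784) - 130815017/8766 = (15492 - 32784) - 130815017/8766 = -17292 - 130815017/8766 = -282396689/8766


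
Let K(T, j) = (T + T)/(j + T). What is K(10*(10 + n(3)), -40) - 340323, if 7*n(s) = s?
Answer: -15314389/45 ≈ -3.4032e+5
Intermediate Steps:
n(s) = s/7
K(T, j) = 2*T/(T + j) (K(T, j) = (2*T)/(T + j) = 2*T/(T + j))
K(10*(10 + n(3)), -40) - 340323 = 2*(10*(10 + (⅐)*3))/(10*(10 + (⅐)*3) - 40) - 340323 = 2*(10*(10 + 3/7))/(10*(10 + 3/7) - 40) - 340323 = 2*(10*(73/7))/(10*(73/7) - 40) - 340323 = 2*(730/7)/(730/7 - 40) - 340323 = 2*(730/7)/(450/7) - 340323 = 2*(730/7)*(7/450) - 340323 = 146/45 - 340323 = -15314389/45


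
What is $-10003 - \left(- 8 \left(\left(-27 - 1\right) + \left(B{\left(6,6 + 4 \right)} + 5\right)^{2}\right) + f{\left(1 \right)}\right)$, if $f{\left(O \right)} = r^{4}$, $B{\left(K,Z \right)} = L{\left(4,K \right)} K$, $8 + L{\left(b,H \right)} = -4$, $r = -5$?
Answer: $25060$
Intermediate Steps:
$L{\left(b,H \right)} = -12$ ($L{\left(b,H \right)} = -8 - 4 = -12$)
$B{\left(K,Z \right)} = - 12 K$
$f{\left(O \right)} = 625$ ($f{\left(O \right)} = \left(-5\right)^{4} = 625$)
$-10003 - \left(- 8 \left(\left(-27 - 1\right) + \left(B{\left(6,6 + 4 \right)} + 5\right)^{2}\right) + f{\left(1 \right)}\right) = -10003 - \left(- 8 \left(\left(-27 - 1\right) + \left(\left(-12\right) 6 + 5\right)^{2}\right) + 625\right) = -10003 - \left(- 8 \left(-28 + \left(-72 + 5\right)^{2}\right) + 625\right) = -10003 - \left(- 8 \left(-28 + \left(-67\right)^{2}\right) + 625\right) = -10003 - \left(- 8 \left(-28 + 4489\right) + 625\right) = -10003 - \left(\left(-8\right) 4461 + 625\right) = -10003 - \left(-35688 + 625\right) = -10003 - -35063 = -10003 + 35063 = 25060$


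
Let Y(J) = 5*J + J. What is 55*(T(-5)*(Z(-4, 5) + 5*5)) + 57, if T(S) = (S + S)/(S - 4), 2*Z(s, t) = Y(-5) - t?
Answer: 1546/3 ≈ 515.33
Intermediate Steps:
Y(J) = 6*J
Z(s, t) = -15 - t/2 (Z(s, t) = (6*(-5) - t)/2 = (-30 - t)/2 = -15 - t/2)
T(S) = 2*S/(-4 + S) (T(S) = (2*S)/(-4 + S) = 2*S/(-4 + S))
55*(T(-5)*(Z(-4, 5) + 5*5)) + 57 = 55*((2*(-5)/(-4 - 5))*((-15 - ½*5) + 5*5)) + 57 = 55*((2*(-5)/(-9))*((-15 - 5/2) + 25)) + 57 = 55*((2*(-5)*(-⅑))*(-35/2 + 25)) + 57 = 55*((10/9)*(15/2)) + 57 = 55*(25/3) + 57 = 1375/3 + 57 = 1546/3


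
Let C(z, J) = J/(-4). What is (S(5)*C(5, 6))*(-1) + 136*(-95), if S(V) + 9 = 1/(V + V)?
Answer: -258667/20 ≈ -12933.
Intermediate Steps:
C(z, J) = -J/4
S(V) = -9 + 1/(2*V) (S(V) = -9 + 1/(V + V) = -9 + 1/(2*V))
(S(5)*C(5, 6))*(-1) + 136*(-95) = ((-9 + (½)/5)*(-¼*6))*(-1) + 136*(-95) = ((-9 + (½)*(⅕))*(-3/2))*(-1) - 12920 = ((-9 + ⅒)*(-3/2))*(-1) - 12920 = -89/10*(-3/2)*(-1) - 12920 = (267/20)*(-1) - 12920 = -267/20 - 12920 = -258667/20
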